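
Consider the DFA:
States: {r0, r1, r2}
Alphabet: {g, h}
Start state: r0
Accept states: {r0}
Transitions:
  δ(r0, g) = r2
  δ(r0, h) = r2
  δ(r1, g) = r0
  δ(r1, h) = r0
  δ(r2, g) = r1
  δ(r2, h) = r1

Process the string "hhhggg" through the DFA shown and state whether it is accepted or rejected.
Processing string "hhhggg":
  r0 --h--> r2
  r2 --h--> r1
  r1 --h--> r0
  r0 --g--> r2
  r2 --g--> r1
  r1 --g--> r0
Final state: r0
Accept states: {r0}
Yes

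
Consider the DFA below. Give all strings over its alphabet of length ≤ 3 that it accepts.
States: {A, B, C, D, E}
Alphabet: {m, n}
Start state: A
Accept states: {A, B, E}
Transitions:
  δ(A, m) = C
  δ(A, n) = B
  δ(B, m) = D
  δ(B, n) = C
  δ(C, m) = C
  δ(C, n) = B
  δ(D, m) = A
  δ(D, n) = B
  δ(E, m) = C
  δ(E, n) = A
ε, n, mn, mmn, nmm, nmn, nnn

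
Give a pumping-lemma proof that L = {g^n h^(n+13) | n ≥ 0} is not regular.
Assume L is regular with pumping length p. Idea: pumping the g-block breaks the fixed offset of 13.
Choose s = g^p h^(p+13) ∈ L. By the pumping lemma, s = xyz with |xy| ≤ p, |y| > 0, so y = g^k with k ≥ 1. Then xy²z = g^(p+k) h^(p+13). For this to be in L we would need p+13 = (p+k)+13, i.e. k = 0, contradicting k ≥ 1. So xy²z ∉ L.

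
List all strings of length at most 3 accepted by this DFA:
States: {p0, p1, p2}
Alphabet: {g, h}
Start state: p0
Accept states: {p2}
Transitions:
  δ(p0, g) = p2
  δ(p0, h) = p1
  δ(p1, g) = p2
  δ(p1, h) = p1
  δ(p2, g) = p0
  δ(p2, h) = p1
g, hg, ggg, ghg, hhg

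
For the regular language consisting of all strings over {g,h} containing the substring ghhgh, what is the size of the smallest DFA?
By Myhill–Nerode, count the distinguishable equivalence classes: 6 classes — one per longest suffix of the input that is a prefix of 'ghhgh' (lengths 0 through 4), plus an absorbing 'already seen ghhgh' class.
6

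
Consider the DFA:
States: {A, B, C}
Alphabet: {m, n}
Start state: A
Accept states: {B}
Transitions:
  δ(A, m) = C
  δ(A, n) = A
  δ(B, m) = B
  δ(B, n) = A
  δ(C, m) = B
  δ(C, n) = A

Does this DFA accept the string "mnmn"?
Processing string "mnmn":
  A --m--> C
  C --n--> A
  A --m--> C
  C --n--> A
Final state: A
Accept states: {B}
No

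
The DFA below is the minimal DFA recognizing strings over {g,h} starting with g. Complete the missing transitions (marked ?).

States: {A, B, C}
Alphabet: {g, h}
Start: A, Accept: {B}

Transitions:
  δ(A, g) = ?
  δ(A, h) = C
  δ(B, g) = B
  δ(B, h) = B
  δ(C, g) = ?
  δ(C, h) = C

From the language and accept set, identify what each state tracks — A: no input read; B: started with g; C: started with h (dead).
Each missing δ(q, a) is the state matching the new tracked value after reading a.
δ(A, g) = B; δ(C, g) = C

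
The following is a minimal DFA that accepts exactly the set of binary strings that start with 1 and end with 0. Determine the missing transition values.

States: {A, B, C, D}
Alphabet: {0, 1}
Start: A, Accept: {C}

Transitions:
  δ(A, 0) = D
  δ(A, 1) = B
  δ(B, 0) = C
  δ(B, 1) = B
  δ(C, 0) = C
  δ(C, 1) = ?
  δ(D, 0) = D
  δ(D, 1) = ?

From the language and accept set, identify what each state tracks — A: no input read; B: started with 1, last symbol 1; C: started with 1, last symbol 0; D: started with 0 (dead).
Each missing δ(q, a) is the state matching the new tracked value after reading a.
δ(C, 1) = B; δ(D, 1) = D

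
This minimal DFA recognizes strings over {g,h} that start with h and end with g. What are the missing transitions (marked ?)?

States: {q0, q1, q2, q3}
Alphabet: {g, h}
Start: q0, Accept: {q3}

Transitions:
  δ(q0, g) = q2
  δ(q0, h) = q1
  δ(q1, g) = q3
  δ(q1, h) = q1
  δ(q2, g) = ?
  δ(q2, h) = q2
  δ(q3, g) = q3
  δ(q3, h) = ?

From the language and accept set, identify what each state tracks — q0: no input read; q1: started with h, last symbol h; q2: started with g (dead); q3: started with h, last symbol g.
Each missing δ(q, a) is the state matching the new tracked value after reading a.
δ(q2, g) = q2; δ(q3, h) = q1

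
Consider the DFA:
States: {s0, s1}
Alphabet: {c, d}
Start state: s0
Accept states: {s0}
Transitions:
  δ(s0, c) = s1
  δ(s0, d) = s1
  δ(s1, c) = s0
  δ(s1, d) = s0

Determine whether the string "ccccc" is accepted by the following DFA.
Processing string "ccccc":
  s0 --c--> s1
  s1 --c--> s0
  s0 --c--> s1
  s1 --c--> s0
  s0 --c--> s1
Final state: s1
Accept states: {s0}
No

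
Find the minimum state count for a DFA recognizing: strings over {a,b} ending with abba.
By Myhill–Nerode, count the distinguishable equivalence classes: 5 classes — one per longest suffix of the input that is a prefix of 'abba' (lengths 0 through 4); only the length-4 class is accepting.
5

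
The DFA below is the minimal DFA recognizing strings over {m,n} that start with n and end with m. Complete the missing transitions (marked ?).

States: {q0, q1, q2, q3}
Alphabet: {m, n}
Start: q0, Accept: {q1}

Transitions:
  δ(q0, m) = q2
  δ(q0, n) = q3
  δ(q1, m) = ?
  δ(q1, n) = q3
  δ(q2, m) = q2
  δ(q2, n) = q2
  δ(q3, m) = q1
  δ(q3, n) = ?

From the language and accept set, identify what each state tracks — q0: no input read; q1: started with n, last symbol m; q2: started with m (dead); q3: started with n, last symbol n.
Each missing δ(q, a) is the state matching the new tracked value after reading a.
δ(q1, m) = q1; δ(q3, n) = q3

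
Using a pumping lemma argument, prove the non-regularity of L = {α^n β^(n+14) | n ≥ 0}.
Assume L is regular with pumping length p. Idea: pumping the α-block breaks the fixed offset of 14.
Choose s = α^p β^(p+14) ∈ L. By the pumping lemma, s = xyz with |xy| ≤ p, |y| > 0, so y = α^k with k ≥ 1. Then xy²z = α^(p+k) β^(p+14). For this to be in L we would need p+14 = (p+k)+14, i.e. k = 0, contradicting k ≥ 1. So xy²z ∉ L.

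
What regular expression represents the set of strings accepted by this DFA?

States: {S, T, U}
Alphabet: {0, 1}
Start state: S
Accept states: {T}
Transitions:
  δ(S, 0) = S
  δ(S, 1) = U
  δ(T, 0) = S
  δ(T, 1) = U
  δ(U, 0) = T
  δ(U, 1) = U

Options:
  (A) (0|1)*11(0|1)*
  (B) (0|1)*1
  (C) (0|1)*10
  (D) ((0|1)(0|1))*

Check each option against the DFA on short strings; one disagreement eliminates an option:
  (A) (0|1)*11(0|1)*: on '10' the DFA goes S → U → T and accepts (T ∈ Accept), but the regex does not match it → eliminate
  (B) (0|1)*1: on '1' the DFA goes S → U and rejects (U ∉ Accept), but the regex matches it → eliminate
  (C) (0|1)*10: agrees with the DFA on every string of length ≤ 6
  (D) ((0|1)(0|1))*: on ε the DFA stays in S and rejects (S ∉ Accept), but the regex matches it → eliminate
Only (C) is consistent with the DFA.
(C) (0|1)*10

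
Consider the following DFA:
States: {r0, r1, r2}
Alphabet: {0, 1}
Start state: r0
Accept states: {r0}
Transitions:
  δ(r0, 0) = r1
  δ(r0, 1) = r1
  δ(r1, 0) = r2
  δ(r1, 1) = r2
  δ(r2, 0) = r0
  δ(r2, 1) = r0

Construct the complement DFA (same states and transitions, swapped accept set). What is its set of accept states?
Complement accept states = All states \ Original accept states
= {r0, r1, r2} \ {r0}
{r1, r2}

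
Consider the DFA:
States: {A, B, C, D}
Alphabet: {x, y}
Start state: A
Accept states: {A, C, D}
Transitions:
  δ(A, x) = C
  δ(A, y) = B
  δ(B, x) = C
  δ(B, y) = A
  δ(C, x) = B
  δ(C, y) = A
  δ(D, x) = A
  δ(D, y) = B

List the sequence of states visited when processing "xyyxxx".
read 'x': A → C
  read 'y': C → A
  read 'y': A → B
  read 'x': B → C
  read 'x': C → B
  read 'x': B → C
A -> C -> A -> B -> C -> B -> C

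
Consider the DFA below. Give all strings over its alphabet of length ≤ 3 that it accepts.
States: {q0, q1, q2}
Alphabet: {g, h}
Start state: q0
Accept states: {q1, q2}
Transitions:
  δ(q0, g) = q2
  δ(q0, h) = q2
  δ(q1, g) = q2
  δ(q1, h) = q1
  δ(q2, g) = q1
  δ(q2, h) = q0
g, h, gg, hg, ggg, ggh, ghg, ghh, hgg, hgh, hhg, hhh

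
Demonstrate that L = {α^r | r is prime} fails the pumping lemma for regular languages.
Assume L is regular with pumping length p. Idea: pumping by a suitable count produces a composite length.
Let q be a prime with q ≥ p and choose s = α^q ∈ L. By the pumping lemma, s = xyz with |xy| ≤ p, |y| = k ≥ 1. Take i = q+1: |xy^(q+1)z| = q + q·k = q(1+k). Since q ≥ 2 and 1+k ≥ 2, q(1+k) is composite, so xy^(q+1)z ∉ L.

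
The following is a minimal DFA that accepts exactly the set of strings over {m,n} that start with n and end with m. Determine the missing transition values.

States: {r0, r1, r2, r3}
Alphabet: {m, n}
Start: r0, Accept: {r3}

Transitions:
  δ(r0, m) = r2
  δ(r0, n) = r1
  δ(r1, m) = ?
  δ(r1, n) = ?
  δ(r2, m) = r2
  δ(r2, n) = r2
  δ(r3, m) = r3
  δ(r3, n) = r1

From the language and accept set, identify what each state tracks — r0: no input read; r1: started with n, last symbol n; r2: started with m (dead); r3: started with n, last symbol m.
Each missing δ(q, a) is the state matching the new tracked value after reading a.
δ(r1, m) = r3; δ(r1, n) = r1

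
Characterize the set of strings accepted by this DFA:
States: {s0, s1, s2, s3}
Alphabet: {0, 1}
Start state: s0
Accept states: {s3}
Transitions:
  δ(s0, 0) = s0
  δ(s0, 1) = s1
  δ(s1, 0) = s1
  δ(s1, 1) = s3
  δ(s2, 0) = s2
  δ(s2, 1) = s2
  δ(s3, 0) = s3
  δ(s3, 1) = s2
Testing a few strings:
  '110' → accept
  '0011' → accept
  '10' → reject
  '0' → reject
State roles: s0=zero 1's; s1=one 1; s2=≥ three 1's (dead); s3=two 1's
All binary strings containing exactly two 1's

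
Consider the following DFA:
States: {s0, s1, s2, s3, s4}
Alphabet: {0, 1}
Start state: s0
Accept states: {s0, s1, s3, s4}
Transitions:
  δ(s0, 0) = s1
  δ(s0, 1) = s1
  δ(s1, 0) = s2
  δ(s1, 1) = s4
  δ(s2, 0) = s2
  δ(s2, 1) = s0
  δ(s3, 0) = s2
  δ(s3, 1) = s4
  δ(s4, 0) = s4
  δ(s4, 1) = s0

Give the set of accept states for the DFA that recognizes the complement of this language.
Complement accept states = All states \ Original accept states
= {s0, s1, s2, s3, s4} \ {s0, s1, s3, s4}
{s2}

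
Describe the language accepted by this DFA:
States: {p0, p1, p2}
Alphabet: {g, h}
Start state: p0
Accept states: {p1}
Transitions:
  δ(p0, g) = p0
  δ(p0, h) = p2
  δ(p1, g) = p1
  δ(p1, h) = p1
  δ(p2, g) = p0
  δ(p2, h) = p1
Testing a few strings:
  'hgg' → reject
  'hhg' → accept
  'ggh' → reject
  'h' → reject
State roles: p0=no progress toward hh; p1=substring hh seen; p2=one trailing h
All strings over {g,h} containing the substring hh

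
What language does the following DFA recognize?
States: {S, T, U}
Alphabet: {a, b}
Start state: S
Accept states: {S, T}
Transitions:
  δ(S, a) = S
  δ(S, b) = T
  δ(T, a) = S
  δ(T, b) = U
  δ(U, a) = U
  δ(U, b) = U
Testing a few strings:
  'baab' → accept
  'abbb' → reject
  'bbab' → reject
  'b' → accept
State roles: S=last symbol not b (ok); T=last symbol b (ok); U=saw bb (dead)
All strings over {a,b} with no two consecutive b's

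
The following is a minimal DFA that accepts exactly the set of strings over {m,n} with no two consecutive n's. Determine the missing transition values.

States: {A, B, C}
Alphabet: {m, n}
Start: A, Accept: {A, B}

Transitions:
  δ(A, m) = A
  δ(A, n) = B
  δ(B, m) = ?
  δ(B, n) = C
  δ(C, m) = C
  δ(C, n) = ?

From the language and accept set, identify what each state tracks — A: last symbol not n (ok); B: last symbol n (ok); C: saw nn (dead).
Each missing δ(q, a) is the state matching the new tracked value after reading a.
δ(B, m) = A; δ(C, n) = C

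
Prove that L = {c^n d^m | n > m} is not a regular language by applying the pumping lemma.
Assume L is regular with pumping length p. Idea: pumping down the c-block drops the c-count to at most the d-count.
Choose s = c^(p+1) d^p ∈ L (|s| = 2p+1 ≥ p). By the pumping lemma, s = xyz with |xy| ≤ p, |y| > 0, so y = c^k with k ≥ 1. Take i = 0: xz = c^(p+1−k) d^p. Since k ≥ 1, p+1−k ≤ p, so the number of c's is no longer strictly greater than the number of d's, hence xz ∉ L.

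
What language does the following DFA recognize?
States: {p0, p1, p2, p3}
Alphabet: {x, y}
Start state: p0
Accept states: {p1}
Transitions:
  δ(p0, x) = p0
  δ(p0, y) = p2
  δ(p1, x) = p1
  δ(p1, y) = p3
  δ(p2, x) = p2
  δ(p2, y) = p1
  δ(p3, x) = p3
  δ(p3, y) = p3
Testing a few strings:
  'y' → reject
  'xx' → reject
  'xyxx' → reject
  'xyxy' → accept
State roles: p0=zero y's; p1=two y's; p2=one y; p3=≥ three y's (dead)
All strings over {x,y} containing exactly two y's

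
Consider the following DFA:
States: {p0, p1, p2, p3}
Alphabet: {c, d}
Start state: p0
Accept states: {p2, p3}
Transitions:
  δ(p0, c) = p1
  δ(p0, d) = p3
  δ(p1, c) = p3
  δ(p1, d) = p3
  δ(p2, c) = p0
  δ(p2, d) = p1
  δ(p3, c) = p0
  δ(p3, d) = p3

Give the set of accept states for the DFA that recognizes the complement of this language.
Complement accept states = All states \ Original accept states
= {p0, p1, p2, p3} \ {p2, p3}
{p0, p1}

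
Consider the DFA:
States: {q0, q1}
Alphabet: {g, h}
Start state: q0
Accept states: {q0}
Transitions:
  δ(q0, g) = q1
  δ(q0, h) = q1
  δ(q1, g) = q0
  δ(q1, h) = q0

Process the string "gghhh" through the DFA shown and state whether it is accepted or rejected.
Processing string "gghhh":
  q0 --g--> q1
  q1 --g--> q0
  q0 --h--> q1
  q1 --h--> q0
  q0 --h--> q1
Final state: q1
Accept states: {q0}
No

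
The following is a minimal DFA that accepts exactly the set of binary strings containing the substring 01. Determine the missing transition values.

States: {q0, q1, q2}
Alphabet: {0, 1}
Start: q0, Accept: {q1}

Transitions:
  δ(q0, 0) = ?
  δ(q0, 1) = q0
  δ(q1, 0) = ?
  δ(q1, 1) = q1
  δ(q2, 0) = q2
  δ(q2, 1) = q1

From the language and accept set, identify what each state tracks — q0: no 0 seen yet; q1: substring 01 seen; q2: seen a 0, waiting for 1.
Each missing δ(q, a) is the state matching the new tracked value after reading a.
δ(q0, 0) = q2; δ(q1, 0) = q1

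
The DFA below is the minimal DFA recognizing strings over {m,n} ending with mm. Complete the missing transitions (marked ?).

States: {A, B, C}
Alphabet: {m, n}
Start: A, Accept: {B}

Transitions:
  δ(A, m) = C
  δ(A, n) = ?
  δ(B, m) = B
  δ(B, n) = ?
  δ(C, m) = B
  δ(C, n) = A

From the language and accept set, identify what each state tracks — A: last symbol not m; B: two trailing m's; C: one trailing m.
Each missing δ(q, a) is the state matching the new tracked value after reading a.
δ(A, n) = A; δ(B, n) = A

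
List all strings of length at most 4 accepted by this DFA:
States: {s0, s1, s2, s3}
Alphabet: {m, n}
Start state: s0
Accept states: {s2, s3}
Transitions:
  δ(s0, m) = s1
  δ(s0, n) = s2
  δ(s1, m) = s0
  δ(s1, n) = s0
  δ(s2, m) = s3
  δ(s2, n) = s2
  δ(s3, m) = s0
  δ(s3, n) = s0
n, nm, nn, mmn, mnn, nnm, nnn, mmnm, mmnn, mnnm, mnnn, nmmn, nmnn, nnnm, nnnn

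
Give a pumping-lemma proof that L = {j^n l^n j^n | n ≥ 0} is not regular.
Assume L is regular with pumping length p. Idea: pumping the first j-block unbalances it against the other two.
Choose s = j^p l^p j^p ∈ L (|s| = 3p ≥ p). By the pumping lemma, s = xyz with |xy| ≤ p, |y| > 0, so y = j^k with k ≥ 1, inside the first j-block. Then xy²z = j^(p+k) l^p j^p. The first block has length p+k ≠ p, so the three block lengths are no longer equal and xy²z ∉ L.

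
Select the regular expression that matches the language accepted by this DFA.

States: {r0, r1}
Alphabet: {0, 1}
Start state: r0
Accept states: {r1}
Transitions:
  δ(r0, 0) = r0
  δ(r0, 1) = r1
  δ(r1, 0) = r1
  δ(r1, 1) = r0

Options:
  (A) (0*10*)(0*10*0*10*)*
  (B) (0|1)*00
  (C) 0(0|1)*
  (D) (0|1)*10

Check each option against the DFA on short strings; one disagreement eliminates an option:
  (A) (0*10*)(0*10*0*10*)*: agrees with the DFA on every string of length ≤ 6
  (B) (0|1)*00: on '1' the DFA goes r0 → r1 and accepts (r1 ∈ Accept), but the regex does not match it → eliminate
  (C) 0(0|1)*: on '0' the DFA goes r0 → r0 and rejects (r0 ∉ Accept), but the regex matches it → eliminate
  (D) (0|1)*10: on '1' the DFA goes r0 → r1 and accepts (r1 ∈ Accept), but the regex does not match it → eliminate
Only (A) is consistent with the DFA.
(A) (0*10*)(0*10*0*10*)*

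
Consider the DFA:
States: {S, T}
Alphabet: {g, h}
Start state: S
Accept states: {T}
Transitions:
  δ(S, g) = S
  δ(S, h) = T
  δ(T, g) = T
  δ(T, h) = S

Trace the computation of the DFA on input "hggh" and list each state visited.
read 'h': S → T
  read 'g': T → T
  read 'g': T → T
  read 'h': T → S
S -> T -> T -> T -> S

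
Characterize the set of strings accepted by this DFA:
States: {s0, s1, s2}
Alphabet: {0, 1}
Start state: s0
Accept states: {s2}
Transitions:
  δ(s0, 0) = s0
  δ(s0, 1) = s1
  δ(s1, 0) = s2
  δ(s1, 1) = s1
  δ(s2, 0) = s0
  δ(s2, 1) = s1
Testing a few strings:
  '0011' → reject
  '100' → reject
  '0' → reject
  '1' → reject
State roles: s0=no suffix match; s1=one trailing 1; s2=suffix is 10
All binary strings ending with 10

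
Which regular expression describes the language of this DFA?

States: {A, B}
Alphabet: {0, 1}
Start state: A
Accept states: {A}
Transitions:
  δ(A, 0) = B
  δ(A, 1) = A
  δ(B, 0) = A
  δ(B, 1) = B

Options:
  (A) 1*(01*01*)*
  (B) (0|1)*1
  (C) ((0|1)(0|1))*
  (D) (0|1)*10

Check each option against the DFA on short strings; one disagreement eliminates an option:
  (A) 1*(01*01*)*: agrees with the DFA on every string of length ≤ 6
  (B) (0|1)*1: on ε the DFA stays in A and accepts (A ∈ Accept), but the regex does not match it → eliminate
  (C) ((0|1)(0|1))*: on '1' the DFA goes A → A and accepts (A ∈ Accept), but the regex does not match it → eliminate
  (D) (0|1)*10: on ε the DFA stays in A and accepts (A ∈ Accept), but the regex does not match it → eliminate
Only (A) is consistent with the DFA.
(A) 1*(01*01*)*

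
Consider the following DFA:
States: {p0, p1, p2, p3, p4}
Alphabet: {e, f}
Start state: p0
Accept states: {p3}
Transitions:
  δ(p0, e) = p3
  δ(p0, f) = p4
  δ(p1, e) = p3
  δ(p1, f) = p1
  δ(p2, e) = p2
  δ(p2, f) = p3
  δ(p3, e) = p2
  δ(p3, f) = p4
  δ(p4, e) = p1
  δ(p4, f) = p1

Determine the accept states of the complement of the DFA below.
Complement accept states = All states \ Original accept states
= {p0, p1, p2, p3, p4} \ {p3}
{p0, p1, p2, p4}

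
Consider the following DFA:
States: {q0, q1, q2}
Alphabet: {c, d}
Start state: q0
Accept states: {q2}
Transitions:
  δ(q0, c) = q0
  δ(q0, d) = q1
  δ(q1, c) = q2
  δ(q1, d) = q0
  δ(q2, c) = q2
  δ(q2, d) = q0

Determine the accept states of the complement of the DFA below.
Complement accept states = All states \ Original accept states
= {q0, q1, q2} \ {q2}
{q0, q1}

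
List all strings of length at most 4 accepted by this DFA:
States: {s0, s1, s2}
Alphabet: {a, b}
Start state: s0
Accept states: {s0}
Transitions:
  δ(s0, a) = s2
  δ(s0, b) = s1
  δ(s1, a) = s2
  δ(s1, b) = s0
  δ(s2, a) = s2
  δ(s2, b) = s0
ε, ab, bb, aab, bab, aaab, abab, abbb, baab, bbab, bbbb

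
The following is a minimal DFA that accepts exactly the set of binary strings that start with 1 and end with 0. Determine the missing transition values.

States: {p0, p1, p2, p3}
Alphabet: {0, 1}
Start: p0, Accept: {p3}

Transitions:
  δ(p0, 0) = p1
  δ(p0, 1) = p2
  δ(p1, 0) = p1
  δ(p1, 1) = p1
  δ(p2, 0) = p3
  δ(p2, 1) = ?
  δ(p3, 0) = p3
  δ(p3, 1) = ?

From the language and accept set, identify what each state tracks — p0: no input read; p1: started with 0 (dead); p2: started with 1, last symbol 1; p3: started with 1, last symbol 0.
Each missing δ(q, a) is the state matching the new tracked value after reading a.
δ(p2, 1) = p2; δ(p3, 1) = p2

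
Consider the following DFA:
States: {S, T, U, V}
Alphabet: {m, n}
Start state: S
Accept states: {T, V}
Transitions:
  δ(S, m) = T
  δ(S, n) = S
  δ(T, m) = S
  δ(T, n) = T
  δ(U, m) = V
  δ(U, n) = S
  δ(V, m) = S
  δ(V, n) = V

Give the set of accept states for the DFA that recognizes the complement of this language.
Complement accept states = All states \ Original accept states
= {S, T, U, V} \ {T, V}
{S, U}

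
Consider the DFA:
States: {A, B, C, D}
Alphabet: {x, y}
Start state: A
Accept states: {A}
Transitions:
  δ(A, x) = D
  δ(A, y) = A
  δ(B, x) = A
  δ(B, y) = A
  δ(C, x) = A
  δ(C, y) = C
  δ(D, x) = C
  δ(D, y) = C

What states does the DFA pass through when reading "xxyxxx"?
read 'x': A → D
  read 'x': D → C
  read 'y': C → C
  read 'x': C → A
  read 'x': A → D
  read 'x': D → C
A -> D -> C -> C -> A -> D -> C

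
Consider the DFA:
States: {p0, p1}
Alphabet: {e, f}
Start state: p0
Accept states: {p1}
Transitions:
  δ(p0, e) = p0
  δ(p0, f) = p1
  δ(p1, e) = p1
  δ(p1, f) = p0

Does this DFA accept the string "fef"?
Processing string "fef":
  p0 --f--> p1
  p1 --e--> p1
  p1 --f--> p0
Final state: p0
Accept states: {p1}
No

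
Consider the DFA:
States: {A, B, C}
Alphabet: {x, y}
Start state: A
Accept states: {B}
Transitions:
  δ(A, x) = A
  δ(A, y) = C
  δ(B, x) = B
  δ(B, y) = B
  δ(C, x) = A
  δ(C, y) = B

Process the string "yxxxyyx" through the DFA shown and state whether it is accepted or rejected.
Processing string "yxxxyyx":
  A --y--> C
  C --x--> A
  A --x--> A
  A --x--> A
  A --y--> C
  C --y--> B
  B --x--> B
Final state: B
Accept states: {B}
Yes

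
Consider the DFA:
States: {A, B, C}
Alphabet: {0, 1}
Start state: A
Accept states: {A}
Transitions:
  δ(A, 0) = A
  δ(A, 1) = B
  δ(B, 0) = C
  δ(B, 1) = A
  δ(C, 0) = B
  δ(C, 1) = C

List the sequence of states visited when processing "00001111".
read '0': A → A
  read '0': A → A
  read '0': A → A
  read '0': A → A
  read '1': A → B
  read '1': B → A
  read '1': A → B
  read '1': B → A
A -> A -> A -> A -> A -> B -> A -> B -> A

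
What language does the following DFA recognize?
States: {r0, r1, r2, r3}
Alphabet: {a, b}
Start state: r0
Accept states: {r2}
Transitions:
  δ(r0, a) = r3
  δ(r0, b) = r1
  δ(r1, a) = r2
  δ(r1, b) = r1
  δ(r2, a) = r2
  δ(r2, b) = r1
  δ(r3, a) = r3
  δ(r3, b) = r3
Testing a few strings:
  'a' → reject
  'aba' → reject
  'aab' → reject
  'ab' → reject
State roles: r0=no input read; r1=started with b, last symbol b; r2=started with b, last symbol a; r3=started with a (dead)
All strings over {a,b} that start with b and end with a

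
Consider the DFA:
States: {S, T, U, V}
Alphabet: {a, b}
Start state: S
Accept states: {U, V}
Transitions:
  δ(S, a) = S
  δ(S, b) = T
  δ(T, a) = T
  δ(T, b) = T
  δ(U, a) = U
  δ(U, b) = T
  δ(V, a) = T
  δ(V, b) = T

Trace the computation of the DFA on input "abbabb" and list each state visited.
read 'a': S → S
  read 'b': S → T
  read 'b': T → T
  read 'a': T → T
  read 'b': T → T
  read 'b': T → T
S -> S -> T -> T -> T -> T -> T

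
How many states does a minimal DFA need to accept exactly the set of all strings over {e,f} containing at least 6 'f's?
By Myhill–Nerode, count the distinguishable equivalence classes: 7 classes — having seen 0, 1, …, 5, or ≥6 copies of 'f'; any two classes i < j (j ≤ 6) are distinguished by the string f^(6−j), which takes class j to 6 copies (accepted) but leaves class i below 6 (rejected).
7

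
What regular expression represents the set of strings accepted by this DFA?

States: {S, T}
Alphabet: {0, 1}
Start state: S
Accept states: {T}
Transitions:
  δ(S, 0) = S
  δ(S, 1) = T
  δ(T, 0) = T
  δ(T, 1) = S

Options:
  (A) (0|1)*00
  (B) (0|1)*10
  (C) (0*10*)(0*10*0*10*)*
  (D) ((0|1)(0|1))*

Check each option against the DFA on short strings; one disagreement eliminates an option:
  (A) (0|1)*00: on '1' the DFA goes S → T and accepts (T ∈ Accept), but the regex does not match it → eliminate
  (B) (0|1)*10: on '1' the DFA goes S → T and accepts (T ∈ Accept), but the regex does not match it → eliminate
  (C) (0*10*)(0*10*0*10*)*: agrees with the DFA on every string of length ≤ 6
  (D) ((0|1)(0|1))*: on ε the DFA stays in S and rejects (S ∉ Accept), but the regex matches it → eliminate
Only (C) is consistent with the DFA.
(C) (0*10*)(0*10*0*10*)*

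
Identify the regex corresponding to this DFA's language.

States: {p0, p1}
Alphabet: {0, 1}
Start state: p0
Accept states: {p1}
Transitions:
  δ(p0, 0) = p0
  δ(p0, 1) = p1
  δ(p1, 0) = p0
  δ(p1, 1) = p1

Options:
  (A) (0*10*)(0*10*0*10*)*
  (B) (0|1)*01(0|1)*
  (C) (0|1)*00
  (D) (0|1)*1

Check each option against the DFA on short strings; one disagreement eliminates an option:
  (A) (0*10*)(0*10*0*10*)*: on '10' the DFA goes p0 → p1 → p0 and rejects (p0 ∉ Accept), but the regex matches it → eliminate
  (B) (0|1)*01(0|1)*: on '1' the DFA goes p0 → p1 and accepts (p1 ∈ Accept), but the regex does not match it → eliminate
  (C) (0|1)*00: on '1' the DFA goes p0 → p1 and accepts (p1 ∈ Accept), but the regex does not match it → eliminate
  (D) (0|1)*1: agrees with the DFA on every string of length ≤ 6
Only (D) is consistent with the DFA.
(D) (0|1)*1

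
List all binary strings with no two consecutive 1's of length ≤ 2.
ε, 0, 1, 00, 01, 10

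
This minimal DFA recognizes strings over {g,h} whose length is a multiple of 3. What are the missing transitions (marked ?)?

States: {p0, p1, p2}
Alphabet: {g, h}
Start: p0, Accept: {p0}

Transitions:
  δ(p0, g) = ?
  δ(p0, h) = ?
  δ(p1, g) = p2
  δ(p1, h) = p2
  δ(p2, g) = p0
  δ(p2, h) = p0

From the language and accept set, identify what each state tracks — p0: length ≡ 0 (mod 3); p1: length ≡ 1 (mod 3); p2: length ≡ 2 (mod 3).
Each missing δ(q, a) is the state matching the new tracked value after reading a.
δ(p0, g) = p1; δ(p0, h) = p1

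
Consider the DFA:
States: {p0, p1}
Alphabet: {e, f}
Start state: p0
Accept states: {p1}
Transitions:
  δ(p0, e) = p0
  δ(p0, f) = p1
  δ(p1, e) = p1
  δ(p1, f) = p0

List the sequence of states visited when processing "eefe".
read 'e': p0 → p0
  read 'e': p0 → p0
  read 'f': p0 → p1
  read 'e': p1 → p1
p0 -> p0 -> p0 -> p1 -> p1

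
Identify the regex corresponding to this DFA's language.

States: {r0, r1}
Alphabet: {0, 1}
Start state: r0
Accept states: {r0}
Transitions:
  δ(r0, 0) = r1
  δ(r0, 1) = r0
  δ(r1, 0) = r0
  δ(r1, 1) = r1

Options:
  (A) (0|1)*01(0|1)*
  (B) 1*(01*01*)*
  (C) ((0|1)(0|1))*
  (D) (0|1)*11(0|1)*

Check each option against the DFA on short strings; one disagreement eliminates an option:
  (A) (0|1)*01(0|1)*: on ε the DFA stays in r0 and accepts (r0 ∈ Accept), but the regex does not match it → eliminate
  (B) 1*(01*01*)*: agrees with the DFA on every string of length ≤ 6
  (C) ((0|1)(0|1))*: on '1' the DFA goes r0 → r0 and accepts (r0 ∈ Accept), but the regex does not match it → eliminate
  (D) (0|1)*11(0|1)*: on ε the DFA stays in r0 and accepts (r0 ∈ Accept), but the regex does not match it → eliminate
Only (B) is consistent with the DFA.
(B) 1*(01*01*)*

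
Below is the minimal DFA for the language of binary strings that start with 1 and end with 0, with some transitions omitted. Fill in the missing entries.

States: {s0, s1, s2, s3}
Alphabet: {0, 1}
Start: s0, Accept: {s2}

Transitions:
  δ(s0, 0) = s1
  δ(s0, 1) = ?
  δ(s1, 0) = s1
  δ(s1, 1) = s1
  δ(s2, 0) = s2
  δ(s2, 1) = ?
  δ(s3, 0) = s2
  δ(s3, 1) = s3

From the language and accept set, identify what each state tracks — s0: no input read; s1: started with 0 (dead); s2: started with 1, last symbol 0; s3: started with 1, last symbol 1.
Each missing δ(q, a) is the state matching the new tracked value after reading a.
δ(s0, 1) = s3; δ(s2, 1) = s3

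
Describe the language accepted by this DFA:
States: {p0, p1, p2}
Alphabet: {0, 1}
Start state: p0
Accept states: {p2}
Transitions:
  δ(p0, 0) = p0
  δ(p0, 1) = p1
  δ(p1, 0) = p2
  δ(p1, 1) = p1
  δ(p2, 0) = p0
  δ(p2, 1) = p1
Testing a few strings:
  '01' → reject
  '1100' → reject
  '010' → accept
  '10' → accept
State roles: p0=no suffix match; p1=one trailing 1; p2=suffix is 10
All binary strings ending with 10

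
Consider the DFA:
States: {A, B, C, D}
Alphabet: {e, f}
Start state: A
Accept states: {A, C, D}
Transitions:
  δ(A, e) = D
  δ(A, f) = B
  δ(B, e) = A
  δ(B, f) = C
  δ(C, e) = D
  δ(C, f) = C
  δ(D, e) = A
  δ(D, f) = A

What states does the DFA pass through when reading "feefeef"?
read 'f': A → B
  read 'e': B → A
  read 'e': A → D
  read 'f': D → A
  read 'e': A → D
  read 'e': D → A
  read 'f': A → B
A -> B -> A -> D -> A -> D -> A -> B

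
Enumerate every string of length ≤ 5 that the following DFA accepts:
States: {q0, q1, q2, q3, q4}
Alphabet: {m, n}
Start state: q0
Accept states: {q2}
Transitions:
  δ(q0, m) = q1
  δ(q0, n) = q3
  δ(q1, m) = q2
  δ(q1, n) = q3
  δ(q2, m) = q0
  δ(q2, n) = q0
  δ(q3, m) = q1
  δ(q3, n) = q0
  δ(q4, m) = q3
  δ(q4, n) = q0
mm, nmm, mnmm, nnmm, mmmmm, mmnmm, mnnmm, nmnmm, nnnmm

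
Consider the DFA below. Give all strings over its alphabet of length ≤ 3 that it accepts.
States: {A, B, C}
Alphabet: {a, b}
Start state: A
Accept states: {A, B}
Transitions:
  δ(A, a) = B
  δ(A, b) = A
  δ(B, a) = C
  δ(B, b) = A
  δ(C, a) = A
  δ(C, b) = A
ε, a, b, ab, ba, bb, aaa, aab, aba, abb, bab, bba, bbb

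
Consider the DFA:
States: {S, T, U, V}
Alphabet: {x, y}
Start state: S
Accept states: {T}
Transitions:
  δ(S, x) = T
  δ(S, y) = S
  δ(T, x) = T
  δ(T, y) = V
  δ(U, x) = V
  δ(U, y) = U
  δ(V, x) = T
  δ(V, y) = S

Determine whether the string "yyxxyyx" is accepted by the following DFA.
Processing string "yyxxyyx":
  S --y--> S
  S --y--> S
  S --x--> T
  T --x--> T
  T --y--> V
  V --y--> S
  S --x--> T
Final state: T
Accept states: {T}
Yes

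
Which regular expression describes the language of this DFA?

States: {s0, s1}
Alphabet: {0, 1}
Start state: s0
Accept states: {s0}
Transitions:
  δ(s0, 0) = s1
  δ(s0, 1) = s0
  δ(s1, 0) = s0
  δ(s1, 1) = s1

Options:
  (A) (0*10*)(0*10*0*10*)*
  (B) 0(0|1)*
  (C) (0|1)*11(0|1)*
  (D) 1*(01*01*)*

Check each option against the DFA on short strings; one disagreement eliminates an option:
  (A) (0*10*)(0*10*0*10*)*: on ε the DFA stays in s0 and accepts (s0 ∈ Accept), but the regex does not match it → eliminate
  (B) 0(0|1)*: on ε the DFA stays in s0 and accepts (s0 ∈ Accept), but the regex does not match it → eliminate
  (C) (0|1)*11(0|1)*: on ε the DFA stays in s0 and accepts (s0 ∈ Accept), but the regex does not match it → eliminate
  (D) 1*(01*01*)*: agrees with the DFA on every string of length ≤ 6
Only (D) is consistent with the DFA.
(D) 1*(01*01*)*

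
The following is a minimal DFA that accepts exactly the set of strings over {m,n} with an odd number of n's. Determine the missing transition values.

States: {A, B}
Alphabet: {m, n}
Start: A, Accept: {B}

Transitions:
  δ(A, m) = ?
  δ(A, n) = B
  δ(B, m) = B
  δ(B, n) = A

From the language and accept set, identify what each state tracks — A: even number of n's so far; B: odd number of n's so far.
Each missing δ(q, a) is the state matching the new tracked value after reading a.
δ(A, m) = A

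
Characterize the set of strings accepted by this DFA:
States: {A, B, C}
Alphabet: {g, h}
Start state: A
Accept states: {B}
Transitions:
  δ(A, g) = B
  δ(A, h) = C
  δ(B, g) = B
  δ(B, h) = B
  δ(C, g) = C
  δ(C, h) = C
Testing a few strings:
  'hh' → reject
  'h' → reject
  'hgg' → reject
  'g' → accept
State roles: A=no input read; B=started with g; C=started with h (dead)
All strings over {g,h} starting with g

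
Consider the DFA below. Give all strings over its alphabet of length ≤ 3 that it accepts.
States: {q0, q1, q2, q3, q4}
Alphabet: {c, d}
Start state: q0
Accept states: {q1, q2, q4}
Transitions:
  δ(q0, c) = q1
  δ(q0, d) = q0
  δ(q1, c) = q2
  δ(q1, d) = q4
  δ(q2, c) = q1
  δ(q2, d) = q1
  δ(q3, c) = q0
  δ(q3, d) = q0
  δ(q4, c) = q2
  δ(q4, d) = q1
c, cc, cd, dc, ccc, ccd, cdc, cdd, dcc, dcd, ddc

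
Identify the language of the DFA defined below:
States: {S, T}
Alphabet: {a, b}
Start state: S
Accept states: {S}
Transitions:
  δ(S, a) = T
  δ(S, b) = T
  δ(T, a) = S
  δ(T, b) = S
Testing a few strings:
  'aa' → accept
  'bab' → reject
  'b' → reject
  'baa' → reject
State roles: S=even length so far; T=odd length so far
All strings over {a,b} of even length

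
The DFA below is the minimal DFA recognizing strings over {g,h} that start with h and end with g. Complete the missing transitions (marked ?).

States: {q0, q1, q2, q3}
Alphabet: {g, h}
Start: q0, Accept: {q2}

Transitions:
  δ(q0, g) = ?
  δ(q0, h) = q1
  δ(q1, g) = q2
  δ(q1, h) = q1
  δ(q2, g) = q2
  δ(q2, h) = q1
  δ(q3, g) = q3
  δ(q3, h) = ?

From the language and accept set, identify what each state tracks — q0: no input read; q1: started with h, last symbol h; q2: started with h, last symbol g; q3: started with g (dead).
Each missing δ(q, a) is the state matching the new tracked value after reading a.
δ(q0, g) = q3; δ(q3, h) = q3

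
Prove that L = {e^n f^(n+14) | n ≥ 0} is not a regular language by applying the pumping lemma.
Assume L is regular with pumping length p. Idea: pumping the e-block breaks the fixed offset of 14.
Choose s = e^p f^(p+14) ∈ L. By the pumping lemma, s = xyz with |xy| ≤ p, |y| > 0, so y = e^k with k ≥ 1. Then xy²z = e^(p+k) f^(p+14). For this to be in L we would need p+14 = (p+k)+14, i.e. k = 0, contradicting k ≥ 1. So xy²z ∉ L.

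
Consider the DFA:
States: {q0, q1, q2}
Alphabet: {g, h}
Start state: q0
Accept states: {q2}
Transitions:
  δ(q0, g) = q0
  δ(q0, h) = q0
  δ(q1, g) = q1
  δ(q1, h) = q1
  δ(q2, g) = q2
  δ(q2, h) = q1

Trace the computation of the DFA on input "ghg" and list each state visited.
read 'g': q0 → q0
  read 'h': q0 → q0
  read 'g': q0 → q0
q0 -> q0 -> q0 -> q0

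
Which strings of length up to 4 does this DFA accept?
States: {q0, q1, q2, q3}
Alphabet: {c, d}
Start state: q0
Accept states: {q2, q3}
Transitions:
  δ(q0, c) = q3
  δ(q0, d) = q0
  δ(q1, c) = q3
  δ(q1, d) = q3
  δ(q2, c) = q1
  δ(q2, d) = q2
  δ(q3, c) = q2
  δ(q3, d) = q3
c, cc, cd, dc, ccd, cdc, cdd, dcc, dcd, ddc, cccc, cccd, ccdd, cdcd, cddc, cddd, dccd, dcdc, dcdd, ddcc, ddcd, dddc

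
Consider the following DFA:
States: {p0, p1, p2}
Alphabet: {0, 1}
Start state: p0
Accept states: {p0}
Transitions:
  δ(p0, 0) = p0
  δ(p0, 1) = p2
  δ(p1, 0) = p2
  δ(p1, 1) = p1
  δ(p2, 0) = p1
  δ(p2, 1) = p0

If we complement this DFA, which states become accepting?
Complement accept states = All states \ Original accept states
= {p0, p1, p2} \ {p0}
{p1, p2}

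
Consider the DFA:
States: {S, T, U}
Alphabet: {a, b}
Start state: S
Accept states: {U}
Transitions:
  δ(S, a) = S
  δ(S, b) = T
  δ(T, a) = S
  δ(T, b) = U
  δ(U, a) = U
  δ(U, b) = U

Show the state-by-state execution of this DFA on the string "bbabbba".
read 'b': S → T
  read 'b': T → U
  read 'a': U → U
  read 'b': U → U
  read 'b': U → U
  read 'b': U → U
  read 'a': U → U
S -> T -> U -> U -> U -> U -> U -> U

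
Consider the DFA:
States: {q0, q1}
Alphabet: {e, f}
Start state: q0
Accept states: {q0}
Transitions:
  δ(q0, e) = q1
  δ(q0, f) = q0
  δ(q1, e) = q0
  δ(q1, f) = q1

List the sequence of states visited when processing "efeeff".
read 'e': q0 → q1
  read 'f': q1 → q1
  read 'e': q1 → q0
  read 'e': q0 → q1
  read 'f': q1 → q1
  read 'f': q1 → q1
q0 -> q1 -> q1 -> q0 -> q1 -> q1 -> q1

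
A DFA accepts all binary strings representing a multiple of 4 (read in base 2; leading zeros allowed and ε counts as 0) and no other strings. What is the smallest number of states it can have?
By Myhill–Nerode, count the distinguishable equivalence classes: three classes — value mod 4 is 0, 2, or odd (residues 1 and 3 are indistinguishable: 2r+b mod 4 depends only on r mod 2).
3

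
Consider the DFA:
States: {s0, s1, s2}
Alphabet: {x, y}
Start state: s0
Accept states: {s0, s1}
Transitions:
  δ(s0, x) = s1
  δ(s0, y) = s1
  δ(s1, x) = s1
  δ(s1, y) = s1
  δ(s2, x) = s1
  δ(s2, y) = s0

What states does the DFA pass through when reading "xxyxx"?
read 'x': s0 → s1
  read 'x': s1 → s1
  read 'y': s1 → s1
  read 'x': s1 → s1
  read 'x': s1 → s1
s0 -> s1 -> s1 -> s1 -> s1 -> s1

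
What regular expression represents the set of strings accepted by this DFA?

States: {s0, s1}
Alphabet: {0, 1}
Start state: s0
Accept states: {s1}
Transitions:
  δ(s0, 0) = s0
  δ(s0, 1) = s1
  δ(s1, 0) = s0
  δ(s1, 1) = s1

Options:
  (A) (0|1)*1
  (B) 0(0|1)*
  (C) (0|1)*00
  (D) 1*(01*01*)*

Check each option against the DFA on short strings; one disagreement eliminates an option:
  (A) (0|1)*1: agrees with the DFA on every string of length ≤ 6
  (B) 0(0|1)*: on '0' the DFA goes s0 → s0 and rejects (s0 ∉ Accept), but the regex matches it → eliminate
  (C) (0|1)*00: on '1' the DFA goes s0 → s1 and accepts (s1 ∈ Accept), but the regex does not match it → eliminate
  (D) 1*(01*01*)*: on ε the DFA stays in s0 and rejects (s0 ∉ Accept), but the regex matches it → eliminate
Only (A) is consistent with the DFA.
(A) (0|1)*1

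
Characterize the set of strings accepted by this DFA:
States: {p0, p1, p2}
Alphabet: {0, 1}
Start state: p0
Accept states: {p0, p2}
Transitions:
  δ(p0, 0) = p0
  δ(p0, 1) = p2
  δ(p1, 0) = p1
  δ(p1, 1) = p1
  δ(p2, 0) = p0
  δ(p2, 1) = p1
Testing a few strings:
  '10' → accept
  '0' → accept
  '011' → reject
  '1' → accept
State roles: p0=last symbol not 1 (ok); p1=saw 11 (dead); p2=last symbol 1 (ok)
All binary strings with no two consecutive 1's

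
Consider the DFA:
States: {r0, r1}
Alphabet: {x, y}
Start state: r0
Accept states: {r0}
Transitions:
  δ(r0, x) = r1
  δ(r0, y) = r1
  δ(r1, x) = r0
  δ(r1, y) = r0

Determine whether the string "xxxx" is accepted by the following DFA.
Processing string "xxxx":
  r0 --x--> r1
  r1 --x--> r0
  r0 --x--> r1
  r1 --x--> r0
Final state: r0
Accept states: {r0}
Yes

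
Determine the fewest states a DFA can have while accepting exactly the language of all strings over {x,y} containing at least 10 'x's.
By Myhill–Nerode, count the distinguishable equivalence classes: 11 classes — having seen 0, 1, …, 9, or ≥10 copies of 'x'; any two classes i < j (j ≤ 10) are distinguished by the string x^(10−j), which takes class j to 10 copies (accepted) but leaves class i below 10 (rejected).
11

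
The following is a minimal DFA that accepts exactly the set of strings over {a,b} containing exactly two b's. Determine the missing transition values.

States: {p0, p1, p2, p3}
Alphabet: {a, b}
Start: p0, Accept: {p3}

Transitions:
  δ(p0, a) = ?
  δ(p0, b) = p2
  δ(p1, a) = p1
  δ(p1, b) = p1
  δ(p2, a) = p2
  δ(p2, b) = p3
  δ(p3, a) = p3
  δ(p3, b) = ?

From the language and accept set, identify what each state tracks — p0: zero b's; p1: ≥ three b's (dead); p2: one b; p3: two b's.
Each missing δ(q, a) is the state matching the new tracked value after reading a.
δ(p0, a) = p0; δ(p3, b) = p1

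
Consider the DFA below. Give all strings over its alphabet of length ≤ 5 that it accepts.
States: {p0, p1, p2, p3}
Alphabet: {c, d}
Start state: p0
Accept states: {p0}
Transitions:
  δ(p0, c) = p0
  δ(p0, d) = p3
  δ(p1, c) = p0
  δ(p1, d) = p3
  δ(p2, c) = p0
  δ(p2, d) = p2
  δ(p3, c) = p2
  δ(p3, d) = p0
ε, c, cc, dd, ccc, cdd, dcc, ddc, cccc, ccdd, cdcc, cddc, dccc, dcdc, ddcc, dddd, ccccc, cccdd, ccdcc, ccddc, cdccc, cdcdc, cddcc, cdddd, dcccc, dccdd, dcdcc, dcddc, ddccc, ddcdd, dddcc, ddddc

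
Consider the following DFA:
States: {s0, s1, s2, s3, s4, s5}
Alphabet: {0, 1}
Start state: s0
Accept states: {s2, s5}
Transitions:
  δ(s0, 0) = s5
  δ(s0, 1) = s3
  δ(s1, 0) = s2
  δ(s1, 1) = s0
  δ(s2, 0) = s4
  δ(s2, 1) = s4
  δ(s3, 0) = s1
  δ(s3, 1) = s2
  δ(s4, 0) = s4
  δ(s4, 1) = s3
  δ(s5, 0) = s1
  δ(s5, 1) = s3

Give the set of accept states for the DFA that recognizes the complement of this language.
Complement accept states = All states \ Original accept states
= {s0, s1, s2, s3, s4, s5} \ {s2, s5}
{s0, s1, s3, s4}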